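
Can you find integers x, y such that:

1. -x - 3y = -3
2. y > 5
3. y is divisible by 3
Yes

Take x = -15, y = 6. Substituting into each constraint:
  (1) 15 - 3(6) = -3 ✓
  (2) 6 > 5 ✓
  (3) 6 = 3 × 2, remainder 0 ✓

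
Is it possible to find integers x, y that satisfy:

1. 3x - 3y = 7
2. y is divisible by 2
No

Even the single constraint (3x - 3y = 7) is infeasible over the integers.

  - 3x - 3y = 7: every term on the left is divisible by 3, so the LHS ≡ 0 (mod 3), but the RHS 7 is not — no integer solution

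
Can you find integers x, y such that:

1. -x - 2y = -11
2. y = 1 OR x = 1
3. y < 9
Yes

Take x = 1, y = 5. Substituting into each constraint:
  (1) (-1) - 2(5) = -11 ✓
  (2) x = 1, target 1 ✓ (second branch holds)
  (3) 5 < 9 ✓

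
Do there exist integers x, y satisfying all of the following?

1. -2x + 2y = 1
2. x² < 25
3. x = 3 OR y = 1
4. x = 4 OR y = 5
No

Even the single constraint (-2x + 2y = 1) is infeasible over the integers.

  - -2x + 2y = 1: every term on the left is divisible by 2, so the LHS ≡ 0 (mod 2), but the RHS 1 is not — no integer solution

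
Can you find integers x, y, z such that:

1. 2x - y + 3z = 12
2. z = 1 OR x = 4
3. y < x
Yes

Take x = 3, y = -3, z = 1. Substituting into each constraint:
  (1) 2(3) + 3 + 3(1) = 12 ✓
  (2) z = 1, target 1 ✓ (first branch holds)
  (3) -3 < 3 ✓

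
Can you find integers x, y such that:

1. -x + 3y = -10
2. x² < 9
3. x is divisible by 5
No

The full constraint system is jointly infeasible over the integers. Each constraint and what it forces:

  - -x + 3y = -10: is a linear equation tying the variables together
  - x² < 9: restricts x to |x| ≤ 2
  - x is divisible by 5: restricts x to multiples of 5

The bounds confine x to {0} with 5 | x. For each value, substitute into the equation:
  • x = 0: the equation gives 3y = -10, so y would not be an integer.
Every case fails, so no integer solution exists.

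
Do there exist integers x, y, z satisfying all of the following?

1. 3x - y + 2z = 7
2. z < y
Yes

Take x = 3, y = 0, z = -1. Substituting into each constraint:
  (1) 3(3) + 0 + 2(-1) = 7 ✓
  (2) -1 < 0 ✓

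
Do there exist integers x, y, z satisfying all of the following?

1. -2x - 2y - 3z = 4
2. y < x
Yes

Take x = 1, y = 0, z = -2. Substituting into each constraint:
  (1) -2(1) - 2(0) - 3(-2) = 4 ✓
  (2) 0 < 1 ✓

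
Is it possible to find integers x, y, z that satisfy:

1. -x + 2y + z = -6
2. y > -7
Yes

Take x = 0, y = 0, z = -6. Substituting into each constraint:
  (1) 0 + 2(0) + (-6) = -6 ✓
  (2) 0 > -7 ✓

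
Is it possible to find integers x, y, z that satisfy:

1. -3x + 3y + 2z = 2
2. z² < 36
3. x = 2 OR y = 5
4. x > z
Yes

Take x = 2, y = 2, z = 1. Substituting into each constraint:
  (1) -3(2) + 3(2) + 2(1) = 2 ✓
  (2) z² = (1)² = 1, and 1 < 36 ✓
  (3) x = 2, target 2 ✓ (first branch holds)
  (4) 2 > 1 ✓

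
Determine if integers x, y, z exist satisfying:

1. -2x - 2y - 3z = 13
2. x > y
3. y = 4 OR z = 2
Yes

Take x = 6, y = 4, z = -11. Substituting into each constraint:
  (1) -2(6) - 2(4) - 3(-11) = 13 ✓
  (2) 6 > 4 ✓
  (3) y = 4, target 4 ✓ (first branch holds)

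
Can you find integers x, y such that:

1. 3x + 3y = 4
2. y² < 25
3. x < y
No

Even the single constraint (3x + 3y = 4) is infeasible over the integers.

  - 3x + 3y = 4: every term on the left is divisible by 3, so the LHS ≡ 0 (mod 3), but the RHS 4 is not — no integer solution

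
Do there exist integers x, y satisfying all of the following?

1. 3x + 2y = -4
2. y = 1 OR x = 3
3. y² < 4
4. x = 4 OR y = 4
No

The full constraint system is jointly infeasible over the integers. Each constraint and what it forces:

  - 3x + 2y = -4: is a linear equation tying the variables together
  - y = 1 OR x = 3: forces a choice: either y = 1 or x = 3
  - y² < 4: restricts y to |y| ≤ 1
  - x = 4 OR y = 4: forces a choice: either x = 4 or y = 4

The bounds confine y to {-1, 0, 1}. For each value, substitute into the equation:
  • y = -1: the equation gives 3x = -2, so x would not be an integer.
  • y = 0: the equation gives 3x = -4, so x would not be an integer.
  • y = 1: the equation forces x = -2, but neither branch of (x = 4 OR y = 4) holds.
Every case fails, so no integer solution exists.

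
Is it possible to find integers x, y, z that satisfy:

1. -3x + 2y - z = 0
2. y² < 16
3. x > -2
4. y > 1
Yes

Take x = 2, y = 3, z = 0. Substituting into each constraint:
  (1) -3(2) + 2(3) + 0 = 0 ✓
  (2) y² = (3)² = 9, and 9 < 16 ✓
  (3) 2 > -2 ✓
  (4) 3 > 1 ✓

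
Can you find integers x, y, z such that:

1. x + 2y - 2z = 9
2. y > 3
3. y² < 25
Yes

Take x = 1, y = 4, z = 0. Substituting into each constraint:
  (1) 1 + 2(4) - 2(0) = 9 ✓
  (2) 4 > 3 ✓
  (3) y² = (4)² = 16, and 16 < 25 ✓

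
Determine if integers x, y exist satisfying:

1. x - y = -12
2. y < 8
Yes

Take x = -5, y = 7. Substituting into each constraint:
  (1) (-5) + (-7) = -12 ✓
  (2) 7 < 8 ✓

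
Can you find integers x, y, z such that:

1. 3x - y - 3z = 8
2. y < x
Yes

Take x = 2, y = 1, z = -1. Substituting into each constraint:
  (1) 3(2) + (-1) - 3(-1) = 8 ✓
  (2) 1 < 2 ✓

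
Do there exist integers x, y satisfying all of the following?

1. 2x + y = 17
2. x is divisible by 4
Yes

Take x = 0, y = 17. Substituting into each constraint:
  (1) 2(0) + 17 = 17 ✓
  (2) 0 = 4 × 0, remainder 0 ✓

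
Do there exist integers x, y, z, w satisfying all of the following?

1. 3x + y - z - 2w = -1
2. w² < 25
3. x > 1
Yes

Take x = 2, y = 1, z = 0, w = 4. Substituting into each constraint:
  (1) 3(2) + 1 + 0 - 2(4) = -1 ✓
  (2) w² = (4)² = 16, and 16 < 25 ✓
  (3) 2 > 1 ✓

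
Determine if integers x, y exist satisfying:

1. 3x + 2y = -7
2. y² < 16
Yes

Take x = -1, y = -2. Substituting into each constraint:
  (1) 3(-1) + 2(-2) = -7 ✓
  (2) y² = (-2)² = 4, and 4 < 16 ✓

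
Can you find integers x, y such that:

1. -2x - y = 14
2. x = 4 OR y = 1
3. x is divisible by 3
No

The full constraint system is jointly infeasible over the integers. Each constraint and what it forces:

  - -2x - y = 14: is a linear equation tying the variables together
  - x = 4 OR y = 1: forces a choice: either x = 4 or y = 1
  - x is divisible by 3: restricts x to multiples of 3

Split on the disjunction (x = 4 OR y = 1):
  • If x = 4: this contradicts the divisibility constraint — 4 is not a multiple of 3.
  • If y = 1: with y = 1, writing x = 3x', every remaining term of the linear equation is divisible by 6, so the left side is ≡ 0 (mod 6); but the right side 15 ≡ 3 (mod 6). No integers can satisfy it.
Both branches are infeasible, so the system has no integer solution.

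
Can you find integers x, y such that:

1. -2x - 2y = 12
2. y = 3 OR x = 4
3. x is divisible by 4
Yes

Take x = 4, y = -10. Substituting into each constraint:
  (1) -2(4) - 2(-10) = 12 ✓
  (2) x = 4, target 4 ✓ (second branch holds)
  (3) 4 = 4 × 1, remainder 0 ✓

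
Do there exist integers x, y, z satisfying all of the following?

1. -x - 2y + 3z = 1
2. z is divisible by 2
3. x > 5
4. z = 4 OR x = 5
Yes

Take x = 7, y = 2, z = 4. Substituting into each constraint:
  (1) (-7) - 2(2) + 3(4) = 1 ✓
  (2) 4 = 2 × 2, remainder 0 ✓
  (3) 7 > 5 ✓
  (4) z = 4, target 4 ✓ (first branch holds)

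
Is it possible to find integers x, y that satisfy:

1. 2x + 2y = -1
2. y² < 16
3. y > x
No

Even the single constraint (2x + 2y = -1) is infeasible over the integers.

  - 2x + 2y = -1: every term on the left is divisible by 2, so the LHS ≡ 0 (mod 2), but the RHS -1 is not — no integer solution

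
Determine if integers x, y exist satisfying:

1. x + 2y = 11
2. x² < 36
Yes

Take x = 1, y = 5. Substituting into each constraint:
  (1) 1 + 2(5) = 11 ✓
  (2) x² = (1)² = 1, and 1 < 36 ✓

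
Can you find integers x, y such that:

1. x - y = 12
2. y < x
Yes

Take x = 0, y = -12. Substituting into each constraint:
  (1) 0 + 12 = 12 ✓
  (2) -12 < 0 ✓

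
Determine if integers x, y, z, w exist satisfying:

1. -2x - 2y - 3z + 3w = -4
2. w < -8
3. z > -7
Yes

Take x = 0, y = -13, z = 0, w = -10. Substituting into each constraint:
  (1) -2(0) - 2(-13) - 3(0) + 3(-10) = -4 ✓
  (2) -10 < -8 ✓
  (3) 0 > -7 ✓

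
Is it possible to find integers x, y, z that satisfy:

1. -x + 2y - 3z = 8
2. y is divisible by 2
Yes

Take x = 1, y = 0, z = -3. Substituting into each constraint:
  (1) (-1) + 2(0) - 3(-3) = 8 ✓
  (2) 0 = 2 × 0, remainder 0 ✓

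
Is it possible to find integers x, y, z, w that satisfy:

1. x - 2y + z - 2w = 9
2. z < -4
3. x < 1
Yes

Take x = 0, y = -7, z = -5, w = 0. Substituting into each constraint:
  (1) 0 - 2(-7) + (-5) - 2(0) = 9 ✓
  (2) -5 < -4 ✓
  (3) 0 < 1 ✓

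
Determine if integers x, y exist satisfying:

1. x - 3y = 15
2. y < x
Yes

Take x = 0, y = -5. Substituting into each constraint:
  (1) 0 - 3(-5) = 15 ✓
  (2) -5 < 0 ✓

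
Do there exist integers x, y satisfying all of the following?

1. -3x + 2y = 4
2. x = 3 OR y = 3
No

The full constraint system is jointly infeasible over the integers. Each constraint and what it forces:

  - -3x + 2y = 4: is a linear equation tying the variables together
  - x = 3 OR y = 3: forces a choice: either x = 3 or y = 3

Split on the disjunction (x = 3 OR y = 3):
  • If x = 3: with x = 3, every remaining term of the linear equation is divisible by 2, so the left side is ≡ 0 (mod 2); but the right side 13 ≡ 1 (mod 2). No integers can satisfy it.
  • If y = 3: with y = 3, every remaining term of the linear equation is divisible by 3, so the left side is ≡ 0 (mod 3); but the right side -2 ≡ 1 (mod 3). No integers can satisfy it.
Both branches are infeasible, so the system has no integer solution.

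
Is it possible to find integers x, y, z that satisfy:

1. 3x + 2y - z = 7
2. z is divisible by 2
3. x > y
Yes

Take x = 1, y = 0, z = -4. Substituting into each constraint:
  (1) 3(1) + 2(0) + 4 = 7 ✓
  (2) -4 = 2 × -2, remainder 0 ✓
  (3) 1 > 0 ✓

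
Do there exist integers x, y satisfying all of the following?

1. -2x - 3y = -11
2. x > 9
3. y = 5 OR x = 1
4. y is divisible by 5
No

A contradictory subset is {-2x - 3y = -11, x > 9, y = 5 OR x = 1}. No integer assignment can satisfy these jointly:

  - -2x - 3y = -11: is a linear equation tying the variables together
  - x > 9: bounds one variable relative to a constant
  - y = 5 OR x = 1: forces a choice: either y = 5 or x = 1

Split on the disjunction (y = 5 OR x = 1):
  • If y = 5: the equation forces x = -2, which contradicts the bound x ≥ 10.
  • If x = 1: this contradicts the bound x ≥ 10.
Both branches are infeasible, so the system has no integer solution.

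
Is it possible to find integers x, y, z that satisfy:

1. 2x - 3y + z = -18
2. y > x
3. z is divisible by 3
Yes

Take x = 0, y = 1, z = -15. Substituting into each constraint:
  (1) 2(0) - 3(1) + (-15) = -18 ✓
  (2) 1 > 0 ✓
  (3) -15 = 3 × -5, remainder 0 ✓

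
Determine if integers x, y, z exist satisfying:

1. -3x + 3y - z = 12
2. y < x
Yes

Take x = 0, y = -1, z = -15. Substituting into each constraint:
  (1) -3(0) + 3(-1) + 15 = 12 ✓
  (2) -1 < 0 ✓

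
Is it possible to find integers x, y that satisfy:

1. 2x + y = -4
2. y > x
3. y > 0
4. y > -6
Yes

Take x = -3, y = 2. Substituting into each constraint:
  (1) 2(-3) + 2 = -4 ✓
  (2) 2 > -3 ✓
  (3) 2 > 0 ✓
  (4) 2 > -6 ✓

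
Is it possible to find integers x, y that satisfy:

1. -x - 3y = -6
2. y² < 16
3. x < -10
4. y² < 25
No

A contradictory subset is {-x - 3y = -6, y² < 16, x < -10}. No integer assignment can satisfy these jointly:

  - -x - 3y = -6: is a linear equation tying the variables together
  - y² < 16: restricts y to |y| ≤ 3
  - x < -10: bounds one variable relative to a constant

Range argument: with x ∈ [−∞, -11], y ∈ [-3, 3], the left side of the equation is at least 2, but the right side is -6 < 2. No integer solution exists.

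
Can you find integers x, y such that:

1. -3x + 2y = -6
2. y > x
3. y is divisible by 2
Yes

Take x = 10, y = 12. Substituting into each constraint:
  (1) -3(10) + 2(12) = -6 ✓
  (2) 12 > 10 ✓
  (3) 12 = 2 × 6, remainder 0 ✓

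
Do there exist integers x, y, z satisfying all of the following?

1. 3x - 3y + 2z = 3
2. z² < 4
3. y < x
Yes

Take x = 1, y = 0, z = 0. Substituting into each constraint:
  (1) 3(1) - 3(0) + 2(0) = 3 ✓
  (2) z² = (0)² = 0, and 0 < 4 ✓
  (3) 0 < 1 ✓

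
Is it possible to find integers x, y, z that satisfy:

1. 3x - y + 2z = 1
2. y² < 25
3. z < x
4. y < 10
Yes

Take x = 1, y = 2, z = 0. Substituting into each constraint:
  (1) 3(1) + (-2) + 2(0) = 1 ✓
  (2) y² = (2)² = 4, and 4 < 25 ✓
  (3) 0 < 1 ✓
  (4) 2 < 10 ✓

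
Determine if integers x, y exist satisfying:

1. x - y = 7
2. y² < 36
Yes

Take x = 7, y = 0. Substituting into each constraint:
  (1) 7 + 0 = 7 ✓
  (2) y² = (0)² = 0, and 0 < 36 ✓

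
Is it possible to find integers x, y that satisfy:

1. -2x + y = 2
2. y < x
Yes

Take x = -3, y = -4. Substituting into each constraint:
  (1) -2(-3) + (-4) = 2 ✓
  (2) -4 < -3 ✓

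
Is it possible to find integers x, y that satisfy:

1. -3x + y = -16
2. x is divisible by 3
Yes

Take x = 0, y = -16. Substituting into each constraint:
  (1) -3(0) + (-16) = -16 ✓
  (2) 0 = 3 × 0, remainder 0 ✓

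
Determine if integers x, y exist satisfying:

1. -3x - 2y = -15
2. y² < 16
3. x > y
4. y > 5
No

A contradictory subset is {-3x - 2y = -15, x > y, y > 5}. No integer assignment can satisfy these jointly:

  - -3x - 2y = -15: is a linear equation tying the variables together
  - x > y: bounds one variable relative to another variable
  - y > 5: bounds one variable relative to a constant

Propagating the comparison: x > y and y ≥ 6 give x ≥ 7. Range argument: with x ∈ [7, ∞], y ∈ [6, ∞], the left side of the equation is at most -33, but the right side is -15 > -33. No integer solution exists.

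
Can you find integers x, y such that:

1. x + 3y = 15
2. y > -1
Yes

Take x = 15, y = 0. Substituting into each constraint:
  (1) 15 + 3(0) = 15 ✓
  (2) 0 > -1 ✓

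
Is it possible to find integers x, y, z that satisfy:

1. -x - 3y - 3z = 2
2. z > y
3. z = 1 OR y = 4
Yes

Take x = -29, y = 4, z = 5. Substituting into each constraint:
  (1) 29 - 3(4) - 3(5) = 2 ✓
  (2) 5 > 4 ✓
  (3) y = 4, target 4 ✓ (second branch holds)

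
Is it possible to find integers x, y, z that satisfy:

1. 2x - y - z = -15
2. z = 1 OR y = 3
Yes

Take x = 0, y = 14, z = 1. Substituting into each constraint:
  (1) 2(0) + (-14) + (-1) = -15 ✓
  (2) z = 1, target 1 ✓ (first branch holds)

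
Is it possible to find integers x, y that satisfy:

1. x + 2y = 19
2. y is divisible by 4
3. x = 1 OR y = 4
Yes

Take x = 11, y = 4. Substituting into each constraint:
  (1) 11 + 2(4) = 19 ✓
  (2) 4 = 4 × 1, remainder 0 ✓
  (3) y = 4, target 4 ✓ (second branch holds)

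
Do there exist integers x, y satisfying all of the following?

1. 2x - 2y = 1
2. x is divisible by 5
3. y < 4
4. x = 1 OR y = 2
No

Even the single constraint (2x - 2y = 1) is infeasible over the integers.

  - 2x - 2y = 1: every term on the left is divisible by 2, so the LHS ≡ 0 (mod 2), but the RHS 1 is not — no integer solution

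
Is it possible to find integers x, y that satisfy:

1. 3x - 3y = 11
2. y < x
No

Even the single constraint (3x - 3y = 11) is infeasible over the integers.

  - 3x - 3y = 11: every term on the left is divisible by 3, so the LHS ≡ 0 (mod 3), but the RHS 11 is not — no integer solution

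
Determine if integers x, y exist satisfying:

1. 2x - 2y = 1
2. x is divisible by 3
No

Even the single constraint (2x - 2y = 1) is infeasible over the integers.

  - 2x - 2y = 1: every term on the left is divisible by 2, so the LHS ≡ 0 (mod 2), but the RHS 1 is not — no integer solution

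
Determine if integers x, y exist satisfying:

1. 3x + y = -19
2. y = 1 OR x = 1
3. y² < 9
No

The full constraint system is jointly infeasible over the integers. Each constraint and what it forces:

  - 3x + y = -19: is a linear equation tying the variables together
  - y = 1 OR x = 1: forces a choice: either y = 1 or x = 1
  - y² < 9: restricts y to |y| ≤ 2

Split on the disjunction (y = 1 OR x = 1):
  • If y = 1: with y = 1, every remaining term of the linear equation is divisible by 3, so the left side is ≡ 0 (mod 3); but the right side -20 ≡ 1 (mod 3). No integers can satisfy it.
  • If x = 1: the equation forces y = -22, but y² < 9 requires |y| ≤ 2.
Both branches are infeasible, so the system has no integer solution.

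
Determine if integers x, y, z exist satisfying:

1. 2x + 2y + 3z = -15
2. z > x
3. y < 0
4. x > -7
Yes

Take x = 0, y = -9, z = 1. Substituting into each constraint:
  (1) 2(0) + 2(-9) + 3(1) = -15 ✓
  (2) 1 > 0 ✓
  (3) -9 < 0 ✓
  (4) 0 > -7 ✓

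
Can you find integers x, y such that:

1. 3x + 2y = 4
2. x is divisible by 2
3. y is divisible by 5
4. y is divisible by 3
No

A contradictory subset is {3x + 2y = 4, x is divisible by 2, y is divisible by 3}. No integer assignment can satisfy these jointly:

  - 3x + 2y = 4: is a linear equation tying the variables together
  - x is divisible by 2: restricts x to multiples of 2
  - y is divisible by 3: restricts y to multiples of 3

Modular obstruction: writing x = 2x' and writing y = 3y', every remaining term of the linear equation is divisible by 6, so the left side is ≡ 0 (mod 6); but the right side 4 ≡ 4 (mod 6). No integers can satisfy it.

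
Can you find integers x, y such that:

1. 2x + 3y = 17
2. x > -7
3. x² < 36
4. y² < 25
Yes

Take x = 4, y = 3. Substituting into each constraint:
  (1) 2(4) + 3(3) = 17 ✓
  (2) 4 > -7 ✓
  (3) x² = (4)² = 16, and 16 < 36 ✓
  (4) y² = (3)² = 9, and 9 < 25 ✓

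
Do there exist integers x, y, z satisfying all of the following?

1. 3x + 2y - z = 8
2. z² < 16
Yes

Take x = 2, y = 1, z = 0. Substituting into each constraint:
  (1) 3(2) + 2(1) + 0 = 8 ✓
  (2) z² = (0)² = 0, and 0 < 16 ✓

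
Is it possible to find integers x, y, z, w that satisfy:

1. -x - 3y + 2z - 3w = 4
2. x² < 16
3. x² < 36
Yes

Take x = 2, y = 0, z = 0, w = -2. Substituting into each constraint:
  (1) (-2) - 3(0) + 2(0) - 3(-2) = 4 ✓
  (2) x² = (2)² = 4, and 4 < 16 ✓
  (3) x² = (2)² = 4, and 4 < 36 ✓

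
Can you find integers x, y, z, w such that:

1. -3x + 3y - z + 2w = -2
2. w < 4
Yes

Take x = 0, y = 0, z = 2, w = 0. Substituting into each constraint:
  (1) -3(0) + 3(0) + (-2) + 2(0) = -2 ✓
  (2) 0 < 4 ✓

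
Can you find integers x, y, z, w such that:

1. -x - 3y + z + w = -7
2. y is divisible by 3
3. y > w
Yes

Take x = 6, y = 0, z = 0, w = -1. Substituting into each constraint:
  (1) (-6) - 3(0) + 0 + (-1) = -7 ✓
  (2) 0 = 3 × 0, remainder 0 ✓
  (3) 0 > -1 ✓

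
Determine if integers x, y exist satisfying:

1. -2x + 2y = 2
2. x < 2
Yes

Take x = 0, y = 1. Substituting into each constraint:
  (1) -2(0) + 2(1) = 2 ✓
  (2) 0 < 2 ✓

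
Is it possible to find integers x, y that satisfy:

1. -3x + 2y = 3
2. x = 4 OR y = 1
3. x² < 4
No

The full constraint system is jointly infeasible over the integers. Each constraint and what it forces:

  - -3x + 2y = 3: is a linear equation tying the variables together
  - x = 4 OR y = 1: forces a choice: either x = 4 or y = 1
  - x² < 4: restricts x to |x| ≤ 1

Split on the disjunction (x = 4 OR y = 1):
  • If x = 4: this contradicts x² < 4, which requires |x| ≤ 1.
  • If y = 1: with y = 1, every remaining term of the linear equation is divisible by 3, so the left side is ≡ 0 (mod 3); but the right side 1 ≡ 1 (mod 3). No integers can satisfy it.
Both branches are infeasible, so the system has no integer solution.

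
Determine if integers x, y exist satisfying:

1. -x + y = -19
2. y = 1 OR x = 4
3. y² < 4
Yes

Take x = 20, y = 1. Substituting into each constraint:
  (1) (-20) + 1 = -19 ✓
  (2) y = 1, target 1 ✓ (first branch holds)
  (3) y² = (1)² = 1, and 1 < 4 ✓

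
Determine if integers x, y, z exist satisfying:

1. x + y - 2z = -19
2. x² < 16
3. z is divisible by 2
Yes

Take x = 1, y = -20, z = 0. Substituting into each constraint:
  (1) 1 + (-20) - 2(0) = -19 ✓
  (2) x² = (1)² = 1, and 1 < 16 ✓
  (3) 0 = 2 × 0, remainder 0 ✓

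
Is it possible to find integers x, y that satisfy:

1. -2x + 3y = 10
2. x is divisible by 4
Yes

Take x = 4, y = 6. Substituting into each constraint:
  (1) -2(4) + 3(6) = 10 ✓
  (2) 4 = 4 × 1, remainder 0 ✓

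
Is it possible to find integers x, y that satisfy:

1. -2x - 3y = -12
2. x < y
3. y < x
No

A contradictory subset is {x < y, y < x}. No integer assignment can satisfy these jointly:

  - x < y: bounds one variable relative to another variable
  - y < x: bounds one variable relative to another variable

Direct contradiction: y > x and x > y cannot both hold.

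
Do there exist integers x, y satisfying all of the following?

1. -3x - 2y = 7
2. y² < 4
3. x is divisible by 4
No

A contradictory subset is {-3x - 2y = 7, x is divisible by 4}. No integer assignment can satisfy these jointly:

  - -3x - 2y = 7: is a linear equation tying the variables together
  - x is divisible by 4: restricts x to multiples of 4

Modular obstruction: writing x = 4x', every remaining term of the linear equation is divisible by 2, so the left side is ≡ 0 (mod 2); but the right side 7 ≡ 1 (mod 2). No integers can satisfy it.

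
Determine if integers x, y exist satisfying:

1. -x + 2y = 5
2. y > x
Yes

Take x = 3, y = 4. Substituting into each constraint:
  (1) (-3) + 2(4) = 5 ✓
  (2) 4 > 3 ✓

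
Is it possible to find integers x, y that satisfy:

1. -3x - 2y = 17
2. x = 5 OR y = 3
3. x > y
Yes

Take x = 5, y = -16. Substituting into each constraint:
  (1) -3(5) - 2(-16) = 17 ✓
  (2) x = 5, target 5 ✓ (first branch holds)
  (3) 5 > -16 ✓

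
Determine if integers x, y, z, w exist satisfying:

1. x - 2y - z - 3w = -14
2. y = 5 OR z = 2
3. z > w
Yes

Take x = -7, y = 5, z = 0, w = -1. Substituting into each constraint:
  (1) (-7) - 2(5) + 0 - 3(-1) = -14 ✓
  (2) y = 5, target 5 ✓ (first branch holds)
  (3) 0 > -1 ✓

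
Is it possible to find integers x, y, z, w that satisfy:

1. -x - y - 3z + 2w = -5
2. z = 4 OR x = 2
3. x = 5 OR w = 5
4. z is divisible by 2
Yes

Take x = 0, y = 3, z = 4, w = 5. Substituting into each constraint:
  (1) 0 + (-3) - 3(4) + 2(5) = -5 ✓
  (2) z = 4, target 4 ✓ (first branch holds)
  (3) w = 5, target 5 ✓ (second branch holds)
  (4) 4 = 2 × 2, remainder 0 ✓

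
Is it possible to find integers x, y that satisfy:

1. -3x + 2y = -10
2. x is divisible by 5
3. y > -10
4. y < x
Yes

Take x = 0, y = -5. Substituting into each constraint:
  (1) -3(0) + 2(-5) = -10 ✓
  (2) 0 = 5 × 0, remainder 0 ✓
  (3) -5 > -10 ✓
  (4) -5 < 0 ✓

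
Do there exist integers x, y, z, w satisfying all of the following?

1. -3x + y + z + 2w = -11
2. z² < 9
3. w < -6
Yes

Take x = -1, y = 0, z = 0, w = -7. Substituting into each constraint:
  (1) -3(-1) + 0 + 0 + 2(-7) = -11 ✓
  (2) z² = (0)² = 0, and 0 < 9 ✓
  (3) -7 < -6 ✓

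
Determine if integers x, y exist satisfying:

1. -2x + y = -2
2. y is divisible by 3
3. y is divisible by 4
Yes

Take x = 1, y = 0. Substituting into each constraint:
  (1) -2(1) + 0 = -2 ✓
  (2) 0 = 3 × 0, remainder 0 ✓
  (3) 0 = 4 × 0, remainder 0 ✓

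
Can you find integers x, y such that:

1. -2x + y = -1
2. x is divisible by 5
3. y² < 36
Yes

Take x = 0, y = -1. Substituting into each constraint:
  (1) -2(0) + (-1) = -1 ✓
  (2) 0 = 5 × 0, remainder 0 ✓
  (3) y² = (-1)² = 1, and 1 < 36 ✓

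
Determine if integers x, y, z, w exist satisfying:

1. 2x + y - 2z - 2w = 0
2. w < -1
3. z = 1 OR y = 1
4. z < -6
No

A contradictory subset is {2x + y - 2z - 2w = 0, z = 1 OR y = 1, z < -6}. No integer assignment can satisfy these jointly:

  - 2x + y - 2z - 2w = 0: is a linear equation tying the variables together
  - z = 1 OR y = 1: forces a choice: either z = 1 or y = 1
  - z < -6: bounds one variable relative to a constant

Split on the disjunction (z = 1 OR y = 1):
  • If z = 1: this contradicts the bound z ≤ -7.
  • If y = 1: with y = 1, every remaining term of the linear equation is divisible by 2, so the left side is ≡ 0 (mod 2); but the right side -1 ≡ 1 (mod 2). No integers can satisfy it.
Both branches are infeasible, so the system has no integer solution.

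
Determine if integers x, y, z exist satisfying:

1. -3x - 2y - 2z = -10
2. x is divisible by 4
Yes

Take x = 0, y = 0, z = 5. Substituting into each constraint:
  (1) -3(0) - 2(0) - 2(5) = -10 ✓
  (2) 0 = 4 × 0, remainder 0 ✓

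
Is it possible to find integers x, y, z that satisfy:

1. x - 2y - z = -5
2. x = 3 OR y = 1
Yes

Take x = 0, y = 1, z = 3. Substituting into each constraint:
  (1) 0 - 2(1) + (-3) = -5 ✓
  (2) y = 1, target 1 ✓ (second branch holds)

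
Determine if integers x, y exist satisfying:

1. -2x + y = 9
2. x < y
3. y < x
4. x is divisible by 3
No

A contradictory subset is {x < y, y < x}. No integer assignment can satisfy these jointly:

  - x < y: bounds one variable relative to another variable
  - y < x: bounds one variable relative to another variable

Direct contradiction: y > x and x > y cannot both hold.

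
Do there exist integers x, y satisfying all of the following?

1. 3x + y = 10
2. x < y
Yes

Take x = 0, y = 10. Substituting into each constraint:
  (1) 3(0) + 10 = 10 ✓
  (2) 0 < 10 ✓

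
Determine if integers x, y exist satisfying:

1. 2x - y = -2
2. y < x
Yes

Take x = -3, y = -4. Substituting into each constraint:
  (1) 2(-3) + 4 = -2 ✓
  (2) -4 < -3 ✓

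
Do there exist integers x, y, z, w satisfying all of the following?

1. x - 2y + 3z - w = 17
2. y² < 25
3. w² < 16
Yes

Take x = 0, y = 2, z = 7, w = 0. Substituting into each constraint:
  (1) 0 - 2(2) + 3(7) + 0 = 17 ✓
  (2) y² = (2)² = 4, and 4 < 25 ✓
  (3) w² = (0)² = 0, and 0 < 16 ✓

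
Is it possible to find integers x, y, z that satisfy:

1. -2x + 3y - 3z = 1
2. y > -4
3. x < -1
Yes

Take x = -2, y = -1, z = 0. Substituting into each constraint:
  (1) -2(-2) + 3(-1) - 3(0) = 1 ✓
  (2) -1 > -4 ✓
  (3) -2 < -1 ✓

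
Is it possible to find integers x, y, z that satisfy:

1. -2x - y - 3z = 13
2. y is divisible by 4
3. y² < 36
Yes

Take x = -8, y = 0, z = 1. Substituting into each constraint:
  (1) -2(-8) + 0 - 3(1) = 13 ✓
  (2) 0 = 4 × 0, remainder 0 ✓
  (3) y² = (0)² = 0, and 0 < 36 ✓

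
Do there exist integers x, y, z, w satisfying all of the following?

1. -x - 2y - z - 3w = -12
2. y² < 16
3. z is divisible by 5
Yes

Take x = 0, y = 0, z = 0, w = 4. Substituting into each constraint:
  (1) 0 - 2(0) + 0 - 3(4) = -12 ✓
  (2) y² = (0)² = 0, and 0 < 16 ✓
  (3) 0 = 5 × 0, remainder 0 ✓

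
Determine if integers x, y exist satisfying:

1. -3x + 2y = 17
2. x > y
Yes

Take x = -19, y = -20. Substituting into each constraint:
  (1) -3(-19) + 2(-20) = 17 ✓
  (2) -19 > -20 ✓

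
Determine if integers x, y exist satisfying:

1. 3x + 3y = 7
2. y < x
No

Even the single constraint (3x + 3y = 7) is infeasible over the integers.

  - 3x + 3y = 7: every term on the left is divisible by 3, so the LHS ≡ 0 (mod 3), but the RHS 7 is not — no integer solution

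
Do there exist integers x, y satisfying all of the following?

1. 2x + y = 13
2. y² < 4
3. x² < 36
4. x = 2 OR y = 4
No

A contradictory subset is {2x + y = 13, y² < 4, x = 2 OR y = 4}. No integer assignment can satisfy these jointly:

  - 2x + y = 13: is a linear equation tying the variables together
  - y² < 4: restricts y to |y| ≤ 1
  - x = 2 OR y = 4: forces a choice: either x = 2 or y = 4

Split on the disjunction (x = 2 OR y = 4):
  • If x = 2: the equation forces y = 9, but y² < 4 requires |y| ≤ 1.
  • If y = 4: this contradicts y² < 4, which requires |y| ≤ 1.
Both branches are infeasible, so the system has no integer solution.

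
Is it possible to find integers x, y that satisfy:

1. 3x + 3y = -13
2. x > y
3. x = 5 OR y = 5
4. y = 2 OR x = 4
No

Even the single constraint (3x + 3y = -13) is infeasible over the integers.

  - 3x + 3y = -13: every term on the left is divisible by 3, so the LHS ≡ 0 (mod 3), but the RHS -13 is not — no integer solution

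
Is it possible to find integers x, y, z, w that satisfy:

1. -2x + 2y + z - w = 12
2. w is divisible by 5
Yes

Take x = -6, y = 0, z = 0, w = 0. Substituting into each constraint:
  (1) -2(-6) + 2(0) + 0 + 0 = 12 ✓
  (2) 0 = 5 × 0, remainder 0 ✓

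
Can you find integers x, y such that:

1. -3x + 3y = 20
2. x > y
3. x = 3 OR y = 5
No

Even the single constraint (-3x + 3y = 20) is infeasible over the integers.

  - -3x + 3y = 20: every term on the left is divisible by 3, so the LHS ≡ 0 (mod 3), but the RHS 20 is not — no integer solution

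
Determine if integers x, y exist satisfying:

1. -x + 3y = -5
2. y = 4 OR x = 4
Yes

Take x = 17, y = 4. Substituting into each constraint:
  (1) (-17) + 3(4) = -5 ✓
  (2) y = 4, target 4 ✓ (first branch holds)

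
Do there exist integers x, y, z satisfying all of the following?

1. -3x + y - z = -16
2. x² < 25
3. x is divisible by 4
Yes

Take x = 0, y = -16, z = 0. Substituting into each constraint:
  (1) -3(0) + (-16) + 0 = -16 ✓
  (2) x² = (0)² = 0, and 0 < 25 ✓
  (3) 0 = 4 × 0, remainder 0 ✓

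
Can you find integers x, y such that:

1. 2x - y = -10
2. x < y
Yes

Take x = -5, y = 0. Substituting into each constraint:
  (1) 2(-5) + 0 = -10 ✓
  (2) -5 < 0 ✓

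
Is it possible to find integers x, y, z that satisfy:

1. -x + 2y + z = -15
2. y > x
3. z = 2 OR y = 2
Yes

Take x = -19, y = -18, z = 2. Substituting into each constraint:
  (1) 19 + 2(-18) + 2 = -15 ✓
  (2) -18 > -19 ✓
  (3) z = 2, target 2 ✓ (first branch holds)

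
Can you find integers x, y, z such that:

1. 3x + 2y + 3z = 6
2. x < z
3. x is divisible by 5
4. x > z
No

A contradictory subset is {x < z, x > z}. No integer assignment can satisfy these jointly:

  - x < z: bounds one variable relative to another variable
  - x > z: bounds one variable relative to another variable

Direct contradiction: z > x and x > z cannot both hold.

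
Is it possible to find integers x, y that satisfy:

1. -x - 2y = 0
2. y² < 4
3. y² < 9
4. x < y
Yes

Take x = -2, y = 1. Substituting into each constraint:
  (1) 2 - 2(1) = 0 ✓
  (2) y² = (1)² = 1, and 1 < 4 ✓
  (3) y² = (1)² = 1, and 1 < 9 ✓
  (4) -2 < 1 ✓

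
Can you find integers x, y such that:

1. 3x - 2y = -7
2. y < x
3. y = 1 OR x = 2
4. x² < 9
No

A contradictory subset is {3x - 2y = -7, y < x, y = 1 OR x = 2}. No integer assignment can satisfy these jointly:

  - 3x - 2y = -7: is a linear equation tying the variables together
  - y < x: bounds one variable relative to another variable
  - y = 1 OR x = 2: forces a choice: either y = 1 or x = 2

Split on the disjunction (y = 1 OR x = 2):
  • If y = 1: with y = 1, every remaining term of the linear equation is divisible by 3, so the left side is ≡ 0 (mod 3); but the right side -5 ≡ 1 (mod 3). No integers can satisfy it.
  • If x = 2: with x = 2, every remaining term of the linear equation is divisible by 2, so the left side is ≡ 0 (mod 2); but the right side -13 ≡ 1 (mod 2). No integers can satisfy it.
Both branches are infeasible, so the system has no integer solution.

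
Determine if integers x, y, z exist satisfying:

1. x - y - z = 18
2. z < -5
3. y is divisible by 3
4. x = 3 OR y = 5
Yes

Take x = 3, y = 0, z = -15. Substituting into each constraint:
  (1) 3 + 0 + 15 = 18 ✓
  (2) -15 < -5 ✓
  (3) 0 = 3 × 0, remainder 0 ✓
  (4) x = 3, target 3 ✓ (first branch holds)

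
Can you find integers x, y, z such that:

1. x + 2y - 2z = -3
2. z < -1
Yes

Take x = -7, y = 0, z = -2. Substituting into each constraint:
  (1) (-7) + 2(0) - 2(-2) = -3 ✓
  (2) -2 < -1 ✓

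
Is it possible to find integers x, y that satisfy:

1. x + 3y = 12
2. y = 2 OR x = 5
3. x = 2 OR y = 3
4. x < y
No

A contradictory subset is {x + 3y = 12, x = 2 OR y = 3, x < y}. No integer assignment can satisfy these jointly:

  - x + 3y = 12: is a linear equation tying the variables together
  - x = 2 OR y = 3: forces a choice: either x = 2 or y = 3
  - x < y: bounds one variable relative to another variable

Split on the disjunction (x = 2 OR y = 3):
  • If x = 2: with x = 2, every remaining term of the linear equation is divisible by 3, so the left side is ≡ 0 (mod 3); but the right side 10 ≡ 1 (mod 3). No integers can satisfy it.
  • If y = 3: the equation forces x = 3, giving (y, x) = (3, 3), which violates y > x.
Both branches are infeasible, so the system has no integer solution.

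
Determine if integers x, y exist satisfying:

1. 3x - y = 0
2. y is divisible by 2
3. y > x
Yes

Take x = 2, y = 6. Substituting into each constraint:
  (1) 3(2) + (-6) = 0 ✓
  (2) 6 = 2 × 3, remainder 0 ✓
  (3) 6 > 2 ✓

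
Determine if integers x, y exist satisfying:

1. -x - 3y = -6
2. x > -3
Yes

Take x = 0, y = 2. Substituting into each constraint:
  (1) 0 - 3(2) = -6 ✓
  (2) 0 > -3 ✓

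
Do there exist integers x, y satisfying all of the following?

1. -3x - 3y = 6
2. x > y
Yes

Take x = 0, y = -2. Substituting into each constraint:
  (1) -3(0) - 3(-2) = 6 ✓
  (2) 0 > -2 ✓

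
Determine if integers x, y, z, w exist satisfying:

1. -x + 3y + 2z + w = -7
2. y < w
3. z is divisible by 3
Yes

Take x = 4, y = -1, z = 0, w = 0. Substituting into each constraint:
  (1) (-4) + 3(-1) + 2(0) + 0 = -7 ✓
  (2) -1 < 0 ✓
  (3) 0 = 3 × 0, remainder 0 ✓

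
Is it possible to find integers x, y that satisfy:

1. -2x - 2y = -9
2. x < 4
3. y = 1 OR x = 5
No

Even the single constraint (-2x - 2y = -9) is infeasible over the integers.

  - -2x - 2y = -9: every term on the left is divisible by 2, so the LHS ≡ 0 (mod 2), but the RHS -9 is not — no integer solution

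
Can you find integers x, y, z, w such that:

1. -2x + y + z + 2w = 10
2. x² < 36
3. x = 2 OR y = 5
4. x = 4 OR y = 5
Yes

Take x = 0, y = 5, z = 1, w = 2. Substituting into each constraint:
  (1) -2(0) + 5 + 1 + 2(2) = 10 ✓
  (2) x² = (0)² = 0, and 0 < 36 ✓
  (3) y = 5, target 5 ✓ (second branch holds)
  (4) y = 5, target 5 ✓ (second branch holds)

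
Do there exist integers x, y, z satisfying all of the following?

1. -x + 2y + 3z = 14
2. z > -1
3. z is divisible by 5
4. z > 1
Yes

Take x = 1, y = 0, z = 5. Substituting into each constraint:
  (1) (-1) + 2(0) + 3(5) = 14 ✓
  (2) 5 > -1 ✓
  (3) 5 = 5 × 1, remainder 0 ✓
  (4) 5 > 1 ✓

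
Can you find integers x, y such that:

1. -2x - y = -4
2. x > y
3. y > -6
Yes

Take x = 2, y = 0. Substituting into each constraint:
  (1) -2(2) + 0 = -4 ✓
  (2) 2 > 0 ✓
  (3) 0 > -6 ✓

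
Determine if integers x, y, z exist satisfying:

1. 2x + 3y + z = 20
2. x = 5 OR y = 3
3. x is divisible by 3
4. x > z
Yes

Take x = 6, y = 3, z = -1. Substituting into each constraint:
  (1) 2(6) + 3(3) + (-1) = 20 ✓
  (2) y = 3, target 3 ✓ (second branch holds)
  (3) 6 = 3 × 2, remainder 0 ✓
  (4) 6 > -1 ✓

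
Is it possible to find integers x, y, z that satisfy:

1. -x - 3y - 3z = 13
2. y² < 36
Yes

Take x = -13, y = 0, z = 0. Substituting into each constraint:
  (1) 13 - 3(0) - 3(0) = 13 ✓
  (2) y² = (0)² = 0, and 0 < 36 ✓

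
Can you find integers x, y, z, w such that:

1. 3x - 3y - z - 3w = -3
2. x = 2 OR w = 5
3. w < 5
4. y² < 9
Yes

Take x = 2, y = 0, z = 9, w = 0. Substituting into each constraint:
  (1) 3(2) - 3(0) + (-9) - 3(0) = -3 ✓
  (2) x = 2, target 2 ✓ (first branch holds)
  (3) 0 < 5 ✓
  (4) y² = (0)² = 0, and 0 < 9 ✓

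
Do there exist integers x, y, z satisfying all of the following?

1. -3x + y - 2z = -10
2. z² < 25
Yes

Take x = 0, y = -10, z = 0. Substituting into each constraint:
  (1) -3(0) + (-10) - 2(0) = -10 ✓
  (2) z² = (0)² = 0, and 0 < 25 ✓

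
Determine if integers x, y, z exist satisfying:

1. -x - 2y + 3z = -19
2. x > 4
Yes

Take x = 19, y = 0, z = 0. Substituting into each constraint:
  (1) (-19) - 2(0) + 3(0) = -19 ✓
  (2) 19 > 4 ✓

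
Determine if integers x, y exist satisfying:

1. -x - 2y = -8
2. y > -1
Yes

Take x = 8, y = 0. Substituting into each constraint:
  (1) (-8) - 2(0) = -8 ✓
  (2) 0 > -1 ✓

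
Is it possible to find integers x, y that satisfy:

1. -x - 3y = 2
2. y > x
Yes

Take x = -2, y = 0. Substituting into each constraint:
  (1) 2 - 3(0) = 2 ✓
  (2) 0 > -2 ✓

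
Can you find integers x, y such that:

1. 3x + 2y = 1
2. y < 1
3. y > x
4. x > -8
No

A contradictory subset is {3x + 2y = 1, y < 1, y > x}. No integer assignment can satisfy these jointly:

  - 3x + 2y = 1: is a linear equation tying the variables together
  - y < 1: bounds one variable relative to a constant
  - y > x: bounds one variable relative to another variable

Propagating the comparison: x < y and y ≤ 0 give x ≤ -1. Range argument: with x ∈ [−∞, -1], y ∈ [−∞, 0], the left side of the equation is at most -3, but the right side is 1 > -3. No integer solution exists.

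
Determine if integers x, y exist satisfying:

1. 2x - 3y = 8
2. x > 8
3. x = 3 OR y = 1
No

The full constraint system is jointly infeasible over the integers. Each constraint and what it forces:

  - 2x - 3y = 8: is a linear equation tying the variables together
  - x > 8: bounds one variable relative to a constant
  - x = 3 OR y = 1: forces a choice: either x = 3 or y = 1

Split on the disjunction (x = 3 OR y = 1):
  • If x = 3: this contradicts the bound x ≥ 9.
  • If y = 1: with y = 1, every remaining term of the linear equation is divisible by 2, so the left side is ≡ 0 (mod 2); but the right side 11 ≡ 1 (mod 2). No integers can satisfy it.
Both branches are infeasible, so the system has no integer solution.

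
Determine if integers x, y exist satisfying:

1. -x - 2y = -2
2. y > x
Yes

Take x = 0, y = 1. Substituting into each constraint:
  (1) 0 - 2(1) = -2 ✓
  (2) 1 > 0 ✓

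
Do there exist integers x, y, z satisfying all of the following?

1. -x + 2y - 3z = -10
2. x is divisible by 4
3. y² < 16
Yes

Take x = 0, y = 1, z = 4. Substituting into each constraint:
  (1) 0 + 2(1) - 3(4) = -10 ✓
  (2) 0 = 4 × 0, remainder 0 ✓
  (3) y² = (1)² = 1, and 1 < 16 ✓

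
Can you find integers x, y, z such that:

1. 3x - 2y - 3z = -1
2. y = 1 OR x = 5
Yes

Take x = 5, y = 8, z = 0. Substituting into each constraint:
  (1) 3(5) - 2(8) - 3(0) = -1 ✓
  (2) x = 5, target 5 ✓ (second branch holds)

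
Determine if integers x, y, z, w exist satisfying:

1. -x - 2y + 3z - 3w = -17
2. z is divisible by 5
Yes

Take x = 0, y = 1, z = 0, w = 5. Substituting into each constraint:
  (1) 0 - 2(1) + 3(0) - 3(5) = -17 ✓
  (2) 0 = 5 × 0, remainder 0 ✓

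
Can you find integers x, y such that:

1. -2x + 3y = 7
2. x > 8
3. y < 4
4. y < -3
No

A contradictory subset is {-2x + 3y = 7, x > 8, y < -3}. No integer assignment can satisfy these jointly:

  - -2x + 3y = 7: is a linear equation tying the variables together
  - x > 8: bounds one variable relative to a constant
  - y < -3: bounds one variable relative to a constant

Range argument: with x ∈ [9, ∞], y ∈ [−∞, -4], the left side of the equation is at most -30, but the right side is 7 > -30. No integer solution exists.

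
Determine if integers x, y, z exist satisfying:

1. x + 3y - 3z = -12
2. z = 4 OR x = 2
Yes

Take x = 0, y = 0, z = 4. Substituting into each constraint:
  (1) 0 + 3(0) - 3(4) = -12 ✓
  (2) z = 4, target 4 ✓ (first branch holds)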